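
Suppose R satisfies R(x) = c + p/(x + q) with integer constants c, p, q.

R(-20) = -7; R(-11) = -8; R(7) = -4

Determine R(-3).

(R(x) − c)(x + q) = p for each data point; the three points give a linear system in c and q, then p follows.
Solving: c = -6, q = 2, p = 18, so R(x) = -6 + 18/(x + 2).
Then R(-3) = -6 + 18/(-1) = -24.

-24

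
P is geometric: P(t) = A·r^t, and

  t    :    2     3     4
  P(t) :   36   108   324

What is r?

3

Consecutive ratio: 108/36 = 3, and 324/108 = 3, so r = 3.
Then A·3^2 = 36 gives A = 4, and P(t) = 4·3^t.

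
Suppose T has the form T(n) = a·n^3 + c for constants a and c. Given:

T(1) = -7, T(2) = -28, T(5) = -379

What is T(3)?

-85

From T(1) = -7 and T(2) = -28: 1a + c = -7 and 8a + c = -28.
Subtracting: 7a = -21, so a = -3; then c = -7 − (-3)·1 = -4.
So T(n) = -3n³ − 4, and T(3) = -85.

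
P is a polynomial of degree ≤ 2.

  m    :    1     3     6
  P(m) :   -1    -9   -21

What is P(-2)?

11

Write P(m) = am² + bm + c; the 3 given values yield a linear system in the 3 coefficients.
Solving, the leading coefficient vanishes, and P(m) = -4m + 3.
Then P(-2) = 11.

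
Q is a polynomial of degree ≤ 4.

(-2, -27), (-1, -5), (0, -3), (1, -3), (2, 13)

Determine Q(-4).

-203

First differences: 22, 2, 0, 16. Second differences: -20, -2, 16. Third differences: 18, 18.
Level-3 differences are constant, so Q has degree 3.
Fitting a degree-3 polynomial gives Q(n) = 3n³ - n² - 2n - 3.
Then Q(-4) = -203.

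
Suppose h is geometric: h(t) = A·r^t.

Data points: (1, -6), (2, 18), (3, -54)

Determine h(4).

Consecutive ratio: 18/(-6) = -3, and -54/18 = -3, so r = -3.
Then A·(-3)^1 = -6 gives A = 2, and h(t) = 2·(-3)^t.
h(4) = 2·(-3)^4 = 162.

162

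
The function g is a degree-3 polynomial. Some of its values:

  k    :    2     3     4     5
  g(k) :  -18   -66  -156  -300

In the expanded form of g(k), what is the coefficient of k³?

Write g(k) = ak³ + bk² + ck + d; the 4 given values yield a linear system in the 4 coefficients.
Solving, g(k) = -2k³ - 3k² + 5k.
The coefficient of k³ is -2.

-2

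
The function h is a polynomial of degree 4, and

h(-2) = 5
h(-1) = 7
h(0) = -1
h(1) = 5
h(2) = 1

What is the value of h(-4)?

-365

Write h(m) = am^4 + bm³ + cm² + dm + e; the 5 given values yield a linear system in the 5 coefficients.
Solving, h(m) = -2m^4 + 9m² - m - 1.
Then h(-4) = -365.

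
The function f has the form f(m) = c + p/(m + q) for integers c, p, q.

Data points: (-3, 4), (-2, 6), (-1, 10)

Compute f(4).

(f(m) − c)(m + q) = p for each data point; the three points give a linear system in c and q, then p follows.
Solving: c = -2, q = -1, p = -24, so f(m) = -2 − 24/(m − 1).
Then f(4) = -2 − 24/3 = -10.

-10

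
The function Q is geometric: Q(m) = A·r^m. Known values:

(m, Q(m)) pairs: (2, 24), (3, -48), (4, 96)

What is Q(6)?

384

Consecutive ratio: -48/24 = -2, and 96/(-48) = -2, so r = -2.
Then A·(-2)^2 = 24 gives A = 6, and Q(m) = 6·(-2)^m.
Q(6) = 6·(-2)^6 = 384.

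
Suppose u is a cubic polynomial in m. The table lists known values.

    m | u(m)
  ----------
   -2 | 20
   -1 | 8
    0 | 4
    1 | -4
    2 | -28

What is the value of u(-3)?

Write u(m) = am³ + bm² + cm + d; the 5 given values yield a linear system in the 4 coefficients.
Solving, u(m) = -2m³ - 2m² - 4m + 4.
Then u(-3) = 52.

52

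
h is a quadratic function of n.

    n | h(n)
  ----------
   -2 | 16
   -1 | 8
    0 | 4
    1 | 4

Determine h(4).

Write h(n) = an² + bn + c; the 4 given values yield a linear system in the 3 coefficients.
Solving, h(n) = 2n² - 2n + 4.
Then h(4) = 28.

28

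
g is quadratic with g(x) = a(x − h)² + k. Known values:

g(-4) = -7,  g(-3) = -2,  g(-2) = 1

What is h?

First differences 5, 3; second difference -2 = 2a, so a = -1.
Expanding, the x-coefficient is −2ah = 2h; matching it to the data gives h = -1, and then k = 2.
So g(x) = -1(x + 1)² + 2.
Hence h = -1.

-1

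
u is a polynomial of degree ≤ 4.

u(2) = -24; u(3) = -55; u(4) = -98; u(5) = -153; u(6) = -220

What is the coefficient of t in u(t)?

First differences: -31, -43, -55, -67. Second differences: -12, -12, -12.
Level-2 differences are constant, so u has degree 2.
Fitting a degree-2 polynomial gives u(t) = -6t² - t + 2.
The coefficient of t is -1.

-1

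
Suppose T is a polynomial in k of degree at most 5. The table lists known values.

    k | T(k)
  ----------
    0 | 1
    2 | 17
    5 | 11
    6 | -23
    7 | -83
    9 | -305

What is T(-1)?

5

Write T(k) = ak^5 + bk^4 + ck³ + dk² + ek + p; the 6 given values yield a linear system in the 6 coefficients.
Solving, the top 2 coefficients vanish, and T(k) = -k³ + 5k² + 2k + 1.
Then T(-1) = 5.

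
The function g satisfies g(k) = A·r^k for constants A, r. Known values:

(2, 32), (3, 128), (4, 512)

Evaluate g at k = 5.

Consecutive ratio: 128/32 = 4, and 512/128 = 4, so r = 4.
Then A·4^2 = 32 gives A = 2, and g(k) = 2·4^k.
g(5) = 2·4^5 = 2048.

2048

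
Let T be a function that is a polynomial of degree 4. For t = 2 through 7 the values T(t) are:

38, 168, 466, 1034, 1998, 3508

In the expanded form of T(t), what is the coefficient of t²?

First differences: 130, 298, 568, 964, 1510. Second differences: 168, 270, 396, 546. Third differences: 102, 126, 150. Fourth differences: 24, 24.
Level-4 differences are constant, so T has degree 4.
Fitting a degree-4 polynomial gives T(t) = t^4 + 3t³ + 2t² - 2t - 6.
The coefficient of t² is 2.

2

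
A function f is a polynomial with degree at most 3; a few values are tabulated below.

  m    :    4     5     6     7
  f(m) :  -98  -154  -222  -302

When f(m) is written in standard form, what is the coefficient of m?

First differences: -56, -68, -80. Second differences: -12, -12.
Level-2 differences are constant, so f has degree 2.
Fitting a degree-2 polynomial gives f(m) = -6m² - 2m + 6.
The coefficient of m is -2.

-2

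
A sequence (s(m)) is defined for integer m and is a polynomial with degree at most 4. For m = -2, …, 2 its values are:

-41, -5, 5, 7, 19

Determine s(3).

59

Write s(m) = am^4 + bm³ + cm² + dm + e; the 5 given values yield a linear system in the 5 coefficients.
Solving, the leading coefficient vanishes, and s(m) = 3m³ - 4m² + 3m + 5.
Then s(3) = 59.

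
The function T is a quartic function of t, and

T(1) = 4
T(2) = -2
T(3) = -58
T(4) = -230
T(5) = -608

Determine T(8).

-4238

Write T(t) = at^4 + bt³ + ct² + dt + e; the 5 given values yield a linear system in the 5 coefficients.
Solving, T(t) = -t^4 - t³ + 6t² - 2t + 2.
Then T(8) = -4238.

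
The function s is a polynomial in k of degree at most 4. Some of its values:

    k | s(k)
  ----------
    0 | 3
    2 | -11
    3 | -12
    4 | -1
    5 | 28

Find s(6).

81

Write s(k) = ak^4 + bk³ + ck² + dk + e; the 5 given values yield a linear system in the 5 coefficients.
Solving, the leading coefficient vanishes, and s(k) = k³ - 3k² - 5k + 3.
Then s(6) = 81.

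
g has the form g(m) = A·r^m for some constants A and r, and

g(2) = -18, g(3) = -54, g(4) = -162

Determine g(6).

Consecutive ratio: -54/(-18) = 3, and -162/(-54) = 3, so r = 3.
Then A·3^2 = -18 gives A = -2, and g(m) = -2·3^m.
g(6) = -2·3^6 = -1458.

-1458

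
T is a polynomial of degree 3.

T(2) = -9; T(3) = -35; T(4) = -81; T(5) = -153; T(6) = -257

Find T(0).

7

Write T(m) = am³ + bm² + cm + d; the 5 given values yield a linear system in the 4 coefficients.
Solving, T(m) = -m³ - m² - 2m + 7.
Then T(0) = 7.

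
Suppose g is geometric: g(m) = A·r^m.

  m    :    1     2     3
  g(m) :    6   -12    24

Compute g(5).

96

Consecutive ratio: -12/6 = -2, and 24/(-12) = -2, so r = -2.
Then A·(-2)^1 = 6 gives A = -3, and g(m) = -3·(-2)^m.
g(5) = -3·(-2)^5 = 96.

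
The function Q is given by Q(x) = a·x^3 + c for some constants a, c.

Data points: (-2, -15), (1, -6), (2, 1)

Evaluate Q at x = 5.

118

From Q(-2) = -15 and Q(1) = -6: -8a + c = -15 and 1a + c = -6.
Subtracting: 9a = 9, so a = 1; then c = -15 − 1·(-8) = -7.
So Q(x) = 1x³ − 7, and Q(5) = 118.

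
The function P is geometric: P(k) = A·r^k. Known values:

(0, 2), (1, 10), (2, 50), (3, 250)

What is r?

Consecutive ratio: 10/2 = 5, and 50/10 = 5, so r = 5.
Then A·5^0 = 2 gives A = 2, and P(k) = 2·5^k.

5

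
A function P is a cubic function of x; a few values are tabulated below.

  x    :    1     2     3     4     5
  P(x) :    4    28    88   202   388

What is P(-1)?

-8

First differences: 24, 60, 114, 186. Second differences: 36, 54, 72. Third differences: 18, 18.
Level-3 differences are constant, so P has degree 3.
Fitting a degree-3 polynomial gives P(x) = 3x³ + 3x - 2.
Then P(-1) = -8.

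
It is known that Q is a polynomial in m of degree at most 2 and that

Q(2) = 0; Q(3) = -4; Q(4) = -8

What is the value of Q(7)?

-20

First differences: -4, -4.
Level-1 differences are constant, so Q has degree 1.
Fitting a degree-1 polynomial gives Q(m) = -4m + 8.
Then Q(7) = -20.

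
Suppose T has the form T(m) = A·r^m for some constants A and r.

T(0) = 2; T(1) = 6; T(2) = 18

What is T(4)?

Consecutive ratio: 6/2 = 3, and 18/6 = 3, so r = 3.
Then A·3^0 = 2 gives A = 2, and T(m) = 2·3^m.
T(4) = 2·3^4 = 162.

162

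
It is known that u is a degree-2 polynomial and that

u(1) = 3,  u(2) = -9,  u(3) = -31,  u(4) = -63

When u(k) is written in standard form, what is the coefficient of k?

3

Write u(k) = ak² + bk + c; the 4 given values yield a linear system in the 3 coefficients.
Solving, u(k) = -5k² + 3k + 5.
The coefficient of k is 3.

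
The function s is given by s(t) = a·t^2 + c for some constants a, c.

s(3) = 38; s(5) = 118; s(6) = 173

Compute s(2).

From s(3) = 38 and s(5) = 118: 9a + c = 38 and 25a + c = 118.
Subtracting: 16a = 80, so a = 5; then c = 38 − 5·9 = -7.
So s(t) = 5t² − 7, and s(2) = 13.

13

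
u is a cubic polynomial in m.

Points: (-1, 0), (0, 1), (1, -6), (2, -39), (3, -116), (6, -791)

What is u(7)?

-1224

Write u(m) = am³ + bm² + cm + d; the 6 given values yield a linear system in the 4 coefficients.
Solving, u(m) = -3m³ - 4m² + 1.
Then u(7) = -1224.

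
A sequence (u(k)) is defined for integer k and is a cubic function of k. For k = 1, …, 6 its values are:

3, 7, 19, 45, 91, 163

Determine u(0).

First differences: 4, 12, 26, 46, 72. Second differences: 8, 14, 20, 26. Third differences: 6, 6, 6.
Level-3 differences are constant, so u has degree 3.
Fitting a degree-3 polynomial gives u(k) = k³ - 2k² + 3k + 1.
Then u(0) = 1.

1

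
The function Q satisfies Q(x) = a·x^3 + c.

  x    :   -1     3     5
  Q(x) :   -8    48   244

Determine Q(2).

From Q(-1) = -8 and Q(3) = 48: -1a + c = -8 and 27a + c = 48.
Subtracting: 28a = 56, so a = 2; then c = -8 − 2·(-1) = -6.
So Q(x) = 2x³ − 6, and Q(2) = 10.

10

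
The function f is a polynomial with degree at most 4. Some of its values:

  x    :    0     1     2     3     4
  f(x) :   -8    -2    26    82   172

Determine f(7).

First differences: 6, 28, 56, 90. Second differences: 22, 28, 34. Third differences: 6, 6.
Level-3 differences are constant, so f has degree 3.
Fitting a degree-3 polynomial gives f(x) = x³ + 8x² - 3x - 8.
Then f(7) = 706.

706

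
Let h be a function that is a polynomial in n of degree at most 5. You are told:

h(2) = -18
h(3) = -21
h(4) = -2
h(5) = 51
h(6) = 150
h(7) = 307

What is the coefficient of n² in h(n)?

First differences: -3, 19, 53, 99, 157. Second differences: 22, 34, 46, 58. Third differences: 12, 12, 12.
Level-3 differences are constant, so h has degree 3.
Fitting a degree-3 polynomial gives h(n) = 2n³ - 7n² - 6n + 6.
The coefficient of n² is -7.

-7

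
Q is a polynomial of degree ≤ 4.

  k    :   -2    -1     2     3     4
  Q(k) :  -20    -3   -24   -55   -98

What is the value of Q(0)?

Write Q(k) = ak^4 + bk³ + ck² + dk + e; the 5 given values yield a linear system in the 5 coefficients.
Solving, the top 2 coefficients vanish, and Q(k) = -6k² - k + 2.
Then Q(0) = 2.

2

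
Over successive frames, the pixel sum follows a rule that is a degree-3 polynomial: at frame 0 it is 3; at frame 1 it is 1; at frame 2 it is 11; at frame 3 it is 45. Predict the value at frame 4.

Write the value at t as P(t).
Write P(t) = at³ + bt² + ct + d; the 4 given values yield a linear system in the 4 coefficients.
Solving, P(t) = 2t³ - 4t + 3.
Then P(4) = 115.

115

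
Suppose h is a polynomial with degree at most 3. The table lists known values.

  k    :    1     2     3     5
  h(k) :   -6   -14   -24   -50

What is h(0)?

Write h(k) = ak³ + bk² + ck + d; the 4 given values yield a linear system in the 4 coefficients.
Solving, the leading coefficient vanishes, and h(k) = -k² - 5k.
The constant term is h(0) = 0.

0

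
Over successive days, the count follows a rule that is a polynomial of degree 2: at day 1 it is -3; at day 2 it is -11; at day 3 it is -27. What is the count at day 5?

Write the value at n as g(n).
Write g(n) = an² + bn + c; the 3 given values yield a linear system in the 3 coefficients.
Solving, g(n) = -4n² + 4n - 3.
Then g(5) = -83.

-83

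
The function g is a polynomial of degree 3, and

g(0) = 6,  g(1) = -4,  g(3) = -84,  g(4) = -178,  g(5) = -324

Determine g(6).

-534

Write g(x) = ax³ + bx² + cx + d; the 5 given values yield a linear system in the 4 coefficients.
Solving, g(x) = -2x³ - 2x² - 6x + 6.
Then g(6) = -534.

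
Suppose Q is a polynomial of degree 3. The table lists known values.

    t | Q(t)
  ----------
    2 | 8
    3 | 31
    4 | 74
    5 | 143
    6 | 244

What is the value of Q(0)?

First differences: 23, 43, 69, 101. Second differences: 20, 26, 32. Third differences: 6, 6.
Level-3 differences are constant, so Q has degree 3.
Fitting a degree-3 polynomial gives Q(t) = t³ + t² - t - 2.
Then Q(0) = -2.

-2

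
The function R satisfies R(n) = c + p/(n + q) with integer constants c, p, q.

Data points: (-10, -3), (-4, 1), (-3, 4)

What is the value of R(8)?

(R(n) − c)(n + q) = p for each data point; the three points give a linear system in c and q, then p follows.
Solving: c = -5, q = 1, p = -18, so R(n) = -5 − 18/(n + 1).
Then R(8) = -5 − 18/9 = -7.

-7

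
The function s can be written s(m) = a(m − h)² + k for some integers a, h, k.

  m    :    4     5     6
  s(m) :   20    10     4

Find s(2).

First differences -10, -6; second difference 4 = 2a, so a = 2.
Expanding, the m-coefficient is −2ah = -4h; matching it to the data gives h = 7, and then k = 2.
So s(m) = 2(m − 7)² + 2.
s(2) = 2·(-5)² + 2 = 52.

52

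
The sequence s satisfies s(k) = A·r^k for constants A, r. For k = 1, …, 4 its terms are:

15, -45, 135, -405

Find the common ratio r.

Consecutive ratio: -45/15 = -3, and 135/(-45) = -3, so r = -3.
Then A·(-3)^1 = 15 gives A = -5, and s(k) = -5·(-3)^k.

-3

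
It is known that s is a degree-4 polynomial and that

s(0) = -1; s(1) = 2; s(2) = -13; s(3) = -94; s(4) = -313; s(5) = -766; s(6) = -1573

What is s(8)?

-4849

Write s(x) = ax^4 + bx³ + cx² + dx + e; the 7 given values yield a linear system in the 5 coefficients.
Solving, s(x) = -x^4 - 2x³ + 4x² + 2x - 1.
Then s(8) = -4849.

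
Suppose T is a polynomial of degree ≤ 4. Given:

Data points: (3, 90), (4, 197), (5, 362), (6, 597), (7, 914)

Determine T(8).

1325

First differences: 107, 165, 235, 317. Second differences: 58, 70, 82. Third differences: 12, 12.
Level-3 differences are constant, so T has degree 3.
Extending the table by one column gives the next first difference 411, so T(8) = 914 + 411 = 1325.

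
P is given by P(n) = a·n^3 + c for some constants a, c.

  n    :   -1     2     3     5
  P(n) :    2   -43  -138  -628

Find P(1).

-8

From P(-1) = 2 and P(2) = -43: -1a + c = 2 and 8a + c = -43.
Subtracting: 9a = -45, so a = -5; then c = 2 − (-5)·(-1) = -3.
So P(n) = -5n³ − 3, and P(1) = -8.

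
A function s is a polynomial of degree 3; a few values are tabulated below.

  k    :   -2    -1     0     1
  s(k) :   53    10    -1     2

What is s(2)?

1

Write s(k) = ak³ + bk² + ck + d; the 4 given values yield a linear system in the 4 coefficients.
Solving, s(k) = -3k³ + 7k² - k - 1.
Then s(2) = 1.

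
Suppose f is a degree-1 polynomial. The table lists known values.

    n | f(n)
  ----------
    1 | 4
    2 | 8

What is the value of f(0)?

Write f(n) = an + b; the 2 given values yield a linear system in the 2 coefficients.
Solving, f(n) = 4n.
Then f(0) = 0.

0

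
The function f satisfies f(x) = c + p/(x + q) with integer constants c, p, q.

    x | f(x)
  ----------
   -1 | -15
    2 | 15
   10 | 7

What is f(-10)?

(f(x) − c)(x + q) = p for each data point; the three points give a linear system in c and q, then p follows.
Solving: c = 5, q = 0, p = 20, so f(x) = 5 + 20/(x + 0).
Then f(-10) = 5 + 20/(-10) = 3.

3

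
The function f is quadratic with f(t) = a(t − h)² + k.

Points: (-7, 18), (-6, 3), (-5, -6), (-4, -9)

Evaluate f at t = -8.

39

First differences -15, -9, -3; second difference 6 = 2a, so a = 3.
Expanding, the t-coefficient is −2ah = -6h; matching it to the data gives h = -4, and then k = -9.
So f(t) = 3(t + 4)² − 9.
f(-8) = 3·(-4)² − 9 = 39.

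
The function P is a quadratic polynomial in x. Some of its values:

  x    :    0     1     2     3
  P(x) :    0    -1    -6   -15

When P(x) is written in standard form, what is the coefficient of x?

1

First differences: -1, -5, -9. Second differences: -4, -4.
Level-2 differences are constant, so P has degree 2.
Fitting a degree-2 polynomial gives P(x) = -2x² + x.
The coefficient of x is 1.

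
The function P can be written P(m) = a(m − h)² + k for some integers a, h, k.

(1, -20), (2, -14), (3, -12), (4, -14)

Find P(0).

First differences 6, 2, -2; second difference -4 = 2a, so a = -2.
Expanding, the m-coefficient is −2ah = 4h; matching it to the data gives h = 3, and then k = -12.
So P(m) = -2(m − 3)² − 12.
P(0) = -2·(-3)² − 12 = -30.

-30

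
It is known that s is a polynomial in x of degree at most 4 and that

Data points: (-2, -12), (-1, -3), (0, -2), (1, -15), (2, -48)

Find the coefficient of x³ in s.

First differences: 9, 1, -13, -33. Second differences: -8, -14, -20. Third differences: -6, -6.
Level-3 differences are constant, so s has degree 3.
Fitting a degree-3 polynomial gives s(x) = -x³ - 7x² - 5x - 2.
The coefficient of x³ is -1.

-1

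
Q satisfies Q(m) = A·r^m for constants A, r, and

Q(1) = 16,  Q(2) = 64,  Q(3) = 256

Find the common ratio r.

Consecutive ratio: 64/16 = 4, and 256/64 = 4, so r = 4.
Then A·4^1 = 16 gives A = 4, and Q(m) = 4·4^m.

4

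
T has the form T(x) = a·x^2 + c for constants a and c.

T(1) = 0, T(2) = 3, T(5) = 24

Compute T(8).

From T(1) = 0 and T(2) = 3: 1a + c = 0 and 4a + c = 3.
Subtracting: 3a = 3, so a = 1; then c = 0 − 1·1 = -1.
So T(x) = 1x² − 1, and T(8) = 63.

63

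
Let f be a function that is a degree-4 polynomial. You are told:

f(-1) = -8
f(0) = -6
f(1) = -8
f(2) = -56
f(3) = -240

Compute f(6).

-3228

Write f(t) = at^4 + bt³ + ct² + dt + e; the 5 given values yield a linear system in the 5 coefficients.
Solving, f(t) = -2t^4 - 3t³ + 3t - 6.
Then f(6) = -3228.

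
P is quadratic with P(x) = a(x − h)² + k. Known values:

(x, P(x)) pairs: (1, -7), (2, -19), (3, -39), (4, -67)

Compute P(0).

-3

First differences -12, -20, -28; second difference -8 = 2a, so a = -4.
Expanding, the x-coefficient is −2ah = 8h; matching it to the data gives h = 0, and then k = -3.
So P(x) = -4(x + 0)² − 3.
P(0) = -4·0² − 3 = -3.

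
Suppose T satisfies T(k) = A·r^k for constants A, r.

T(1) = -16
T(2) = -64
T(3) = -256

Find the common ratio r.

Consecutive ratio: -64/(-16) = 4, and -256/(-64) = 4, so r = 4.
Then A·4^1 = -16 gives A = -4, and T(k) = -4·4^k.

4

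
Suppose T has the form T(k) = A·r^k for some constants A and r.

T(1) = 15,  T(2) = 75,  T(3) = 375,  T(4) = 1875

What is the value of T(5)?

9375

Consecutive ratio: 75/15 = 5, and 375/75 = 5, so r = 5.
Then A·5^1 = 15 gives A = 3, and T(k) = 3·5^k.
T(5) = 3·5^5 = 9375.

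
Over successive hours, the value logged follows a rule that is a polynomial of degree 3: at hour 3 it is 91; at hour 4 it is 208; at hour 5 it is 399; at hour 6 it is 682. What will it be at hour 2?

Write the value at k as g(k).
Write g(k) = ak³ + bk² + ck + d; the 4 given values yield a linear system in the 4 coefficients.
Solving, g(k) = 3k³ + k² - k + 4.
Then g(2) = 30.

30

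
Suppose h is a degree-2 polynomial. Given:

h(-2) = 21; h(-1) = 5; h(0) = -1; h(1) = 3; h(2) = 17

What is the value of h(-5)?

129

First differences: -16, -6, 4, 14. Second differences: 10, 10, 10.
Level-2 differences are constant, so h has degree 2.
Fitting a degree-2 polynomial gives h(t) = 5t² - t - 1.
Then h(-5) = 129.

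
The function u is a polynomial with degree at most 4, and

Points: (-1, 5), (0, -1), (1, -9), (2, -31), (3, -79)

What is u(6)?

-499

First differences: -6, -8, -22, -48. Second differences: -2, -14, -26. Third differences: -12, -12.
Level-3 differences are constant, so u has degree 3.
Fitting a degree-3 polynomial gives u(k) = -2k³ - k² - 5k - 1.
Then u(6) = -499.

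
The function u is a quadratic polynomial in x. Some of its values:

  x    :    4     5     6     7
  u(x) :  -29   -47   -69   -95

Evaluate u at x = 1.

First differences: -18, -22, -26. Second differences: -4, -4.
Level-2 differences are constant, so u has degree 2.
Fitting a degree-2 polynomial gives u(x) = -2x² + 3.
Then u(1) = 1.

1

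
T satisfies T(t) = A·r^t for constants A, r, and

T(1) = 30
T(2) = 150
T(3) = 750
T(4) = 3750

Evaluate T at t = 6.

93750

Consecutive ratio: 150/30 = 5, and 750/150 = 5, so r = 5.
Then A·5^1 = 30 gives A = 6, and T(t) = 6·5^t.
T(6) = 6·5^6 = 93750.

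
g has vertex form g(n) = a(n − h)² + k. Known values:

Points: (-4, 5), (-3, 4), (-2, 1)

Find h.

-4

First differences -1, -3; second difference -2 = 2a, so a = -1.
Expanding, the n-coefficient is −2ah = 2h; matching it to the data gives h = -4, and then k = 5.
So g(n) = -1(n + 4)² + 5.
Hence h = -4.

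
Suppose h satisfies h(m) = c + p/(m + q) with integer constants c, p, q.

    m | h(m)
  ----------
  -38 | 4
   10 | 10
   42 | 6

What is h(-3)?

-3

(h(m) − c)(m + q) = p for each data point; the three points give a linear system in c and q, then p follows.
Solving: c = 5, q = -2, p = 40, so h(m) = 5 + 40/(m − 2).
Then h(-3) = 5 + 40/(-5) = -3.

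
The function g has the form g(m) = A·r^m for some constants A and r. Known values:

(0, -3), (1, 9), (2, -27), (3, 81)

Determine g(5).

Consecutive ratio: 9/(-3) = -3, and -27/9 = -3, so r = -3.
Then A·(-3)^0 = -3 gives A = -3, and g(m) = -3·(-3)^m.
g(5) = -3·(-3)^5 = 729.

729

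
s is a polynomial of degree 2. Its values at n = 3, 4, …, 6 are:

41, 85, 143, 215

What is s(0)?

First differences: 44, 58, 72. Second differences: 14, 14.
Level-2 differences are constant, so s has degree 2.
Fitting a degree-2 polynomial gives s(n) = 7n² - 5n - 7.
The constant term is s(0) = -7.

-7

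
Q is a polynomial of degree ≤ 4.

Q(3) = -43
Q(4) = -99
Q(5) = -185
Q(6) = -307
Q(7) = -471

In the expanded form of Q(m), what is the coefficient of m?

2

Write Q(m) = am^4 + bm³ + cm² + dm + e; the 5 given values yield a linear system in the 5 coefficients.
Solving, the leading coefficient vanishes, and Q(m) = -m³ - 3m² + 2m + 5.
The coefficient of m is 2.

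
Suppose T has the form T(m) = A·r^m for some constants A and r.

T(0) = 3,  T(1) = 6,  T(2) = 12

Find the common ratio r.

Consecutive ratio: 6/3 = 2, and 12/6 = 2, so r = 2.
Then A·2^0 = 3 gives A = 3, and T(m) = 3·2^m.

2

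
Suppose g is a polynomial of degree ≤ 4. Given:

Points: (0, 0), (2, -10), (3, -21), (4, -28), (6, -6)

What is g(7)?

Write g(x) = ax^4 + bx³ + cx² + dx + e; the 5 given values yield a linear system in the 5 coefficients.
Solving, the leading coefficient vanishes, and g(x) = x³ - 7x² + 5x.
Then g(7) = 35.

35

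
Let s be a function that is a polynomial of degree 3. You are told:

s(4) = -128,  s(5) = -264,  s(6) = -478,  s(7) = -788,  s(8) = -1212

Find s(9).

First differences: -136, -214, -310, -424. Second differences: -78, -96, -114. Third differences: -18, -18.
Level-3 differences are constant, so s has degree 3.
Fitting a degree-3 polynomial gives s(k) = -3k³ + 6k² - 7k - 4.
Then s(9) = -1768.

-1768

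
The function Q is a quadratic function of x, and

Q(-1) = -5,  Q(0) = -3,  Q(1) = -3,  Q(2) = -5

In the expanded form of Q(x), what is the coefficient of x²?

First differences: 2, 0, -2. Second differences: -2, -2.
Level-2 differences are constant, so Q has degree 2.
Fitting a degree-2 polynomial gives Q(x) = -x² + x - 3.
The coefficient of x² is -1.

-1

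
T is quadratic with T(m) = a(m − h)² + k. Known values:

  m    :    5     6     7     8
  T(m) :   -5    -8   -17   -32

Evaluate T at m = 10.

First differences -3, -9, -15; second difference -6 = 2a, so a = -3.
Expanding, the m-coefficient is −2ah = 6h; matching it to the data gives h = 5, and then k = -5.
So T(m) = -3(m − 5)² − 5.
T(10) = -3·5² − 5 = -80.

-80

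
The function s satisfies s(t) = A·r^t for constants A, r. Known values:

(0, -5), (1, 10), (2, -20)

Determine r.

-2

Consecutive ratio: 10/(-5) = -2, and -20/10 = -2, so r = -2.
Then A·(-2)^0 = -5 gives A = -5, and s(t) = -5·(-2)^t.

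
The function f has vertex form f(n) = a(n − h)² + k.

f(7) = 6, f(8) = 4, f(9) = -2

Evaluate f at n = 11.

First differences -2, -6; second difference -4 = 2a, so a = -2.
Expanding, the n-coefficient is −2ah = 4h; matching it to the data gives h = 7, and then k = 6.
So f(n) = -2(n − 7)² + 6.
f(11) = -2·4² + 6 = -26.

-26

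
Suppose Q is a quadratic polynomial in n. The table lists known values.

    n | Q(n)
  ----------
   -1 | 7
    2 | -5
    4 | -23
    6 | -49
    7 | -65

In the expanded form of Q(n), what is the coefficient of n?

Write Q(n) = an² + bn + c; the 5 given values yield a linear system in the 3 coefficients.
Solving, Q(n) = -n² - 3n + 5.
The coefficient of n is -3.

-3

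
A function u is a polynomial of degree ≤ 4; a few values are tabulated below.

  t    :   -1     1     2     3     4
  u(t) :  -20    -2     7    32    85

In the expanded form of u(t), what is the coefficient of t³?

2

Write u(t) = at^4 + bt³ + ct² + dt + e; the 5 given values yield a linear system in the 5 coefficients.
Solving, the leading coefficient vanishes, and u(t) = 2t³ - 4t² + 7t - 7.
The coefficient of t³ is 2.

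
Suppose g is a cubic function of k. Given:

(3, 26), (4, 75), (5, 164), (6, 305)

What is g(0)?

Write g(k) = ak³ + bk² + ck + d; the 4 given values yield a linear system in the 4 coefficients.
Solving, g(k) = 2k³ - 4k² + 3k - 1.
Then g(0) = -1.

-1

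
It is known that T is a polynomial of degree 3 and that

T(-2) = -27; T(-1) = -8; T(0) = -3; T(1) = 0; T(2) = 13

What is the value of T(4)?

First differences: 19, 5, 3, 13. Second differences: -14, -2, 10. Third differences: 12, 12.
Level-3 differences are constant, so T has degree 3.
Fitting a degree-3 polynomial gives T(x) = 2x³ - x² + 2x - 3.
Then T(4) = 117.

117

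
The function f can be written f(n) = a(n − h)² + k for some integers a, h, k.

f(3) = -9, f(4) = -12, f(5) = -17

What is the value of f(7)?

-33

First differences -3, -5; second difference -2 = 2a, so a = -1.
Expanding, the n-coefficient is −2ah = 2h; matching it to the data gives h = 2, and then k = -8.
So f(n) = -1(n − 2)² − 8.
f(7) = -1·5² − 8 = -33.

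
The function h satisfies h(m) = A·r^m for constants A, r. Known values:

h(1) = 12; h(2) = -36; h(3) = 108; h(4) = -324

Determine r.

-3

Consecutive ratio: -36/12 = -3, and 108/(-36) = -3, so r = -3.
Then A·(-3)^1 = 12 gives A = -4, and h(m) = -4·(-3)^m.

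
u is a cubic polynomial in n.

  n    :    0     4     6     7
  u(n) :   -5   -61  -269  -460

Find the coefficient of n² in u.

Write u(n) = an³ + bn² + cn + d; the 4 given values yield a linear system in the 4 coefficients.
Solving, u(n) = -2n³ + 5n² - 2n - 5.
The coefficient of n² is 5.

5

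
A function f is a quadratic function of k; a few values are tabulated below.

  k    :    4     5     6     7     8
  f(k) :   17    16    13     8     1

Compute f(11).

-32

First differences: -1, -3, -5, -7. Second differences: -2, -2, -2.
Level-2 differences are constant, so f has degree 2.
Fitting a degree-2 polynomial gives f(k) = -k² + 8k + 1.
Then f(11) = -32.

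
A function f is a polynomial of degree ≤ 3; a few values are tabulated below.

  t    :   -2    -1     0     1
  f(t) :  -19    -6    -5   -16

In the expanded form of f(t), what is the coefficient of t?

-5

First differences: 13, 1, -11. Second differences: -12, -12.
Level-2 differences are constant, so f has degree 2.
Fitting a degree-2 polynomial gives f(t) = -6t² - 5t - 5.
The coefficient of t is -5.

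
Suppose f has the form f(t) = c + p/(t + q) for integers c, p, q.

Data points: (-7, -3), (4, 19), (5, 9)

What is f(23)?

(f(t) − c)(t + q) = p for each data point; the three points give a linear system in c and q, then p follows.
Solving: c = -1, q = -3, p = 20, so f(t) = -1 + 20/(t − 3).
Then f(23) = -1 + 20/20 = 0.

0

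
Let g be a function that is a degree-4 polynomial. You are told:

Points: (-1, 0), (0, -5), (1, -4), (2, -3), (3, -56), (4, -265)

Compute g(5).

-780

First differences: -5, 1, 1, -53, -209. Second differences: 6, 0, -54, -156. Third differences: -6, -54, -102. Fourth differences: -48, -48.
Level-4 differences are constant, so g has degree 4.
Fitting a degree-4 polynomial gives g(n) = -2n^4 + 3n³ + 5n² - 5n - 5.
Then g(5) = -780.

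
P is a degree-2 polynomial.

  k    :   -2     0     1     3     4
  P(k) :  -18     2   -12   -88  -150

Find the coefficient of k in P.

Write P(k) = ak² + bk + c; the 5 given values yield a linear system in the 3 coefficients.
Solving, P(k) = -8k² - 6k + 2.
The coefficient of k is -6.

-6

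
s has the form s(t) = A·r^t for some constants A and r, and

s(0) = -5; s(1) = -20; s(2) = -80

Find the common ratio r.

4

Consecutive ratio: -20/(-5) = 4, and -80/(-20) = 4, so r = 4.
Then A·4^0 = -5 gives A = -5, and s(t) = -5·4^t.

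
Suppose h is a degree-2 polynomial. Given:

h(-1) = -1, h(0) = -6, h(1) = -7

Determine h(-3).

21

Write h(t) = at² + bt + c; the 3 given values yield a linear system in the 3 coefficients.
Solving, h(t) = 2t² - 3t - 6.
Then h(-3) = 21.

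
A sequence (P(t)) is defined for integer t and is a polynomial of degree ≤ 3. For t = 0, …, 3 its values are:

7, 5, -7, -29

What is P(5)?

Write P(t) = at³ + bt² + ct + d; the 4 given values yield a linear system in the 4 coefficients.
Solving, the leading coefficient vanishes, and P(t) = -5t² + 3t + 7.
Then P(5) = -103.

-103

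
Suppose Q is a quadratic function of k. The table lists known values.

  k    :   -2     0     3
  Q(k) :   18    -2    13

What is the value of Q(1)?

-3

Write Q(k) = ak² + bk + c; the 3 given values yield a linear system in the 3 coefficients.
Solving, Q(k) = 3k² - 4k - 2.
Then Q(1) = -3.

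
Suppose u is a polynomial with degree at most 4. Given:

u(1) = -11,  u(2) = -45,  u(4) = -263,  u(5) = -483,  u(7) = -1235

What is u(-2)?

Write u(x) = ax^4 + bx³ + cx² + dx + e; the 5 given values yield a linear system in the 5 coefficients.
Solving, the leading coefficient vanishes, and u(x) = -3x³ - 4x² - x - 3.
Then u(-2) = 7.

7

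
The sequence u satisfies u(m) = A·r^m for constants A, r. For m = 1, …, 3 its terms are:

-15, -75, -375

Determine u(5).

-9375

Consecutive ratio: -75/(-15) = 5, and -375/(-75) = 5, so r = 5.
Then A·5^1 = -15 gives A = -3, and u(m) = -3·5^m.
u(5) = -3·5^5 = -9375.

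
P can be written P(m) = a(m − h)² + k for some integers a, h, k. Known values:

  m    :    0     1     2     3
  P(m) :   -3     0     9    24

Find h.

First differences 3, 9, 15; second difference 6 = 2a, so a = 3.
Expanding, the m-coefficient is −2ah = -6h; matching it to the data gives h = 0, and then k = -3.
So P(m) = 3(m + 0)² − 3.
Hence h = 0.

0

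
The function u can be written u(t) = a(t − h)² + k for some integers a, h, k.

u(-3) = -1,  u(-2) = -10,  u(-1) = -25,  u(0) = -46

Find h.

First differences -9, -15, -21; second difference -6 = 2a, so a = -3.
Expanding, the t-coefficient is −2ah = 6h; matching it to the data gives h = -4, and then k = 2.
So u(t) = -3(t + 4)² + 2.
Hence h = -4.

-4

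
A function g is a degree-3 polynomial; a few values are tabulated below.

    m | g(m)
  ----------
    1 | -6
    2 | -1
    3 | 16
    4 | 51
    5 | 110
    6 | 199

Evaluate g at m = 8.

491

First differences: 5, 17, 35, 59, 89. Second differences: 12, 18, 24, 30. Third differences: 6, 6, 6.
Level-3 differences are constant, so g has degree 3.
Fitting a degree-3 polynomial gives g(m) = m³ - 2m - 5.
Then g(8) = 491.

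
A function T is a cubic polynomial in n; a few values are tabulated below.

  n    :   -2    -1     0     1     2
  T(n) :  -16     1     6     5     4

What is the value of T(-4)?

First differences: 17, 5, -1, -1. Second differences: -12, -6, 0. Third differences: 6, 6.
Level-3 differences are constant, so T has degree 3.
Fitting a degree-3 polynomial gives T(n) = n³ - 3n² + n + 6.
Then T(-4) = -110.

-110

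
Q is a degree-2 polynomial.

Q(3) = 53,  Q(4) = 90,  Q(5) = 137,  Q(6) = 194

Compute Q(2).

Write Q(n) = an² + bn + c; the 4 given values yield a linear system in the 3 coefficients.
Solving, Q(n) = 5n² + 2n + 2.
Then Q(2) = 26.

26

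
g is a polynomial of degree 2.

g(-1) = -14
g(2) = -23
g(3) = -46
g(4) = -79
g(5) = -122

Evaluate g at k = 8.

Write g(k) = ak² + bk + c; the 5 given values yield a linear system in the 3 coefficients.
Solving, g(k) = -5k² + 2k - 7.
Then g(8) = -311.

-311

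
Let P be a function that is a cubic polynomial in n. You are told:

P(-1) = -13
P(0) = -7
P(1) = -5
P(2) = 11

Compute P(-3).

Write P(n) = an³ + bn² + cn + d; the 4 given values yield a linear system in the 4 coefficients.
Solving, P(n) = 3n³ - 2n² + n - 7.
Then P(-3) = -109.

-109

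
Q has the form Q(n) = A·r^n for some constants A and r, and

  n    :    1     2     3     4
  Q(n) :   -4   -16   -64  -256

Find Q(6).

-4096

Consecutive ratio: -16/(-4) = 4, and -64/(-16) = 4, so r = 4.
Then A·4^1 = -4 gives A = -1, and Q(n) = -1·4^n.
Q(6) = -1·4^6 = -4096.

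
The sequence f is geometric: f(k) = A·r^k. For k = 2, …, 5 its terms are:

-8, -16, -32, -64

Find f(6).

-128

Consecutive ratio: -16/(-8) = 2, and -32/(-16) = 2, so r = 2.
Then A·2^2 = -8 gives A = -2, and f(k) = -2·2^k.
f(6) = -2·2^6 = -128.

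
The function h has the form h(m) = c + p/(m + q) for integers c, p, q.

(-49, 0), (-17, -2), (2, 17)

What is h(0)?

49

(h(m) − c)(m + q) = p for each data point; the three points give a linear system in c and q, then p follows.
Solving: c = 1, q = 1, p = 48, so h(m) = 1 + 48/(m + 1).
Then h(0) = 1 + 48/1 = 49.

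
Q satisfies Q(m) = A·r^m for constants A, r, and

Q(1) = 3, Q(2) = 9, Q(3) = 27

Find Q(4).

81

Consecutive ratio: 9/3 = 3, and 27/9 = 3, so r = 3.
Then A·3^1 = 3 gives A = 1, and Q(m) = 1·3^m.
Q(4) = 1·3^4 = 81.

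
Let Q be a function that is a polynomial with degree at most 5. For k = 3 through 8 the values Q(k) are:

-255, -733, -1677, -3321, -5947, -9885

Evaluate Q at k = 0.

3

First differences: -478, -944, -1644, -2626, -3938. Second differences: -466, -700, -982, -1312. Third differences: -234, -282, -330. Fourth differences: -48, -48.
Level-4 differences are constant, so Q has degree 4.
Fitting a degree-4 polynomial gives Q(k) = -2k^4 - 3k³ - 3k² + 4k + 3.
Then Q(0) = 3.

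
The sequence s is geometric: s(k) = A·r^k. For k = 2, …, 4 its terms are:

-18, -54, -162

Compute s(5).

-486

Consecutive ratio: -54/(-18) = 3, and -162/(-54) = 3, so r = 3.
Then A·3^2 = -18 gives A = -2, and s(k) = -2·3^k.
s(5) = -2·3^5 = -486.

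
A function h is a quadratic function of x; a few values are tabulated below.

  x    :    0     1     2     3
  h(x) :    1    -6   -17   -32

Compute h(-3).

First differences: -7, -11, -15. Second differences: -4, -4.
Level-2 differences are constant, so h has degree 2.
Fitting a degree-2 polynomial gives h(x) = -2x² - 5x + 1.
Then h(-3) = -2.

-2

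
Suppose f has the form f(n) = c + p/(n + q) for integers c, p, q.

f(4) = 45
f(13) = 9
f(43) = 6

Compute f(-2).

(f(n) − c)(n + q) = p for each data point; the three points give a linear system in c and q, then p follows.
Solving: c = 5, q = -3, p = 40, so f(n) = 5 + 40/(n − 3).
Then f(-2) = 5 + 40/(-5) = -3.

-3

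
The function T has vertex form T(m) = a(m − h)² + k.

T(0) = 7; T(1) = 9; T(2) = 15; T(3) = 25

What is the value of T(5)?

First differences 2, 6, 10; second difference 4 = 2a, so a = 2.
Expanding, the m-coefficient is −2ah = -4h; matching it to the data gives h = 0, and then k = 7.
So T(m) = 2(m + 0)² + 7.
T(5) = 2·5² + 7 = 57.

57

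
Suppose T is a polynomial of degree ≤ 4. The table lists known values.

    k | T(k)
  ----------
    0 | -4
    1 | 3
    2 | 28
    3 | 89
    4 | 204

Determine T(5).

First differences: 7, 25, 61, 115. Second differences: 18, 36, 54. Third differences: 18, 18.
Level-3 differences are constant, so T has degree 3.
Fitting a degree-3 polynomial gives T(k) = 3k³ + 4k - 4.
Then T(5) = 391.

391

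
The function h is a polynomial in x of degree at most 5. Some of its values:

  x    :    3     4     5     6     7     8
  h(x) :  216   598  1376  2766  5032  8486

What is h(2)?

62

First differences: 382, 778, 1390, 2266, 3454. Second differences: 396, 612, 876, 1188. Third differences: 216, 264, 312. Fourth differences: 48, 48.
Level-4 differences are constant, so h has degree 4.
Fitting a degree-4 polynomial gives h(x) = 2x^4 + 4x² + 4x + 6.
Then h(2) = 62.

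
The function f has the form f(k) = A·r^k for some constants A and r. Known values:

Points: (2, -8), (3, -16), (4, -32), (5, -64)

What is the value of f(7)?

-256

Consecutive ratio: -16/(-8) = 2, and -32/(-16) = 2, so r = 2.
Then A·2^2 = -8 gives A = -2, and f(k) = -2·2^k.
f(7) = -2·2^7 = -256.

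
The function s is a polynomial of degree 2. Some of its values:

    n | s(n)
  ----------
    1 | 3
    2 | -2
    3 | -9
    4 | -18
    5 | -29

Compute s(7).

First differences: -5, -7, -9, -11. Second differences: -2, -2, -2.
Level-2 differences are constant, so s has degree 2.
Fitting a degree-2 polynomial gives s(n) = -n² - 2n + 6.
Then s(7) = -57.

-57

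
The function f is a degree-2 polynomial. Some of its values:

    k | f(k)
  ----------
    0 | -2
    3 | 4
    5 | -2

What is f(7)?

Write f(k) = ak² + bk + c; the 3 given values yield a linear system in the 3 coefficients.
Solving, f(k) = -k² + 5k - 2.
Then f(7) = -16.

-16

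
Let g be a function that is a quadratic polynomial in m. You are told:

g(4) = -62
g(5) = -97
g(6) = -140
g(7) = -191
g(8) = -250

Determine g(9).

Write g(m) = am² + bm + c; the 5 given values yield a linear system in the 3 coefficients.
Solving, g(m) = -4m² + m - 2.
Then g(9) = -317.

-317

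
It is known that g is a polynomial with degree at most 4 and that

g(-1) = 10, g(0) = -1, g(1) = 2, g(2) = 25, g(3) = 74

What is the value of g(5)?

274

First differences: -11, 3, 23, 49. Second differences: 14, 20, 26. Third differences: 6, 6.
Level-3 differences are constant, so g has degree 3.
Fitting a degree-3 polynomial gives g(n) = n³ + 7n² - 5n - 1.
Then g(5) = 274.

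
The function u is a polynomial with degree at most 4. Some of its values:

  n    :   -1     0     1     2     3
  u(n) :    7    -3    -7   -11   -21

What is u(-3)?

First differences: -10, -4, -4, -10. Second differences: 6, 0, -6. Third differences: -6, -6.
Level-3 differences are constant, so u has degree 3.
Fitting a degree-3 polynomial gives u(n) = -n³ + 3n² - 6n - 3.
Then u(-3) = 69.

69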